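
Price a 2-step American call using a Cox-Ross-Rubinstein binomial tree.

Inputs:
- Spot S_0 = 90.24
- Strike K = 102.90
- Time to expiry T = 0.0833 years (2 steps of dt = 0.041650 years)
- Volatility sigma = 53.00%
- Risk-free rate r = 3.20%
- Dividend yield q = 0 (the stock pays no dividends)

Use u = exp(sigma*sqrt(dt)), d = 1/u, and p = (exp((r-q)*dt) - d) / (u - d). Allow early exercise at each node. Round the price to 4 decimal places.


Answer: Price = V(0,0) = 2.0913

Derivation:
dt = T/N = 0.041650
u = exp(sigma*sqrt(dt)) = 1.114231; d = 1/u = 0.897480
p = (exp((r-q)*dt) - d) / (u - d) = 0.479138
Discount per step: exp(-r*dt) = 0.998668
Stock lattice S(k, i) with i counting down-moves:
  k=0: S(0,0) = 90.2400
  k=1: S(1,0) = 100.5482; S(1,1) = 80.9886
  k=2: S(2,0) = 112.0339; S(2,1) = 90.2400; S(2,2) = 72.6857
Terminal payoffs V(N, i) = max(S_T - K, 0):
  V(2,0) = 9.133855; V(2,1) = 0.000000; V(2,2) = 0.000000
Backward induction: V(k, i) = exp(-r*dt) * [p * V(k+1, i) + (1-p) * V(k+1, i+1)]; then take max(V_cont, immediate exercise) for American.
  V(1,0) = exp(-r*dt) * [p*9.133855 + (1-p)*0.000000] = 4.370552; exercise = 0.000000; V(1,0) = max -> 4.370552
  V(1,1) = exp(-r*dt) * [p*0.000000 + (1-p)*0.000000] = 0.000000; exercise = 0.000000; V(1,1) = max -> 0.000000
  V(0,0) = exp(-r*dt) * [p*4.370552 + (1-p)*0.000000] = 2.091310; exercise = 0.000000; V(0,0) = max -> 2.091310


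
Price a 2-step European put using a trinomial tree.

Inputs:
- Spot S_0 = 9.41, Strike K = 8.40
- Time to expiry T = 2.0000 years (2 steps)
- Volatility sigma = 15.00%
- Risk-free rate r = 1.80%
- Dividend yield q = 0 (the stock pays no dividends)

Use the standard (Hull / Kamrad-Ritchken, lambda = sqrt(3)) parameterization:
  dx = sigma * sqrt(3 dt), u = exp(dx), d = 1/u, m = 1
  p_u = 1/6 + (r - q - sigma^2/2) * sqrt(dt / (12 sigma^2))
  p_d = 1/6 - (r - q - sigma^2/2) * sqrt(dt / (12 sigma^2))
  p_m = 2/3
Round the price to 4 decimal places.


dt = T/N = 1.000000; dx = sigma*sqrt(3*dt) = 0.259808
u = exp(dx) = 1.296681; d = 1/u = 0.771200
p_u = 0.179657, p_m = 0.666667, p_d = 0.153676
Discount per step: exp(-r*dt) = 0.982161
Stock lattice S(k, j) with j the centered position index:
  k=0: S(0,+0) = 9.4100
  k=1: S(1,-1) = 7.2570; S(1,+0) = 9.4100; S(1,+1) = 12.2018
  k=2: S(2,-2) = 5.5966; S(2,-1) = 7.2570; S(2,+0) = 9.4100; S(2,+1) = 12.2018; S(2,+2) = 15.8218
Terminal payoffs V(N, j) = max(K - S_T, 0):
  V(2,-2) = 2.803409; V(2,-1) = 1.143009; V(2,+0) = 0.000000; V(2,+1) = 0.000000; V(2,+2) = 0.000000
Backward induction: V(k, j) = exp(-r*dt) * [p_u * V(k+1, j+1) + p_m * V(k+1, j) + p_d * V(k+1, j-1)]
  V(1,-1) = exp(-r*dt) * [p_u*0.000000 + p_m*1.143009 + p_d*2.803409] = 1.171544
  V(1,+0) = exp(-r*dt) * [p_u*0.000000 + p_m*0.000000 + p_d*1.143009] = 0.172520
  V(1,+1) = exp(-r*dt) * [p_u*0.000000 + p_m*0.000000 + p_d*0.000000] = 0.000000
  V(0,+0) = exp(-r*dt) * [p_u*0.000000 + p_m*0.172520 + p_d*1.171544] = 0.289788

Answer: Price = V(0,0) = 0.2898


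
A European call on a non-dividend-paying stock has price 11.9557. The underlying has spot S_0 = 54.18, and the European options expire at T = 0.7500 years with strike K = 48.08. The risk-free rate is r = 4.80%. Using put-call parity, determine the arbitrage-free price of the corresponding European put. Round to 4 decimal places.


Put-call parity: C - P = S_0 * exp(-qT) - K * exp(-rT).
S_0 * exp(-qT) = 54.1800 * 1.00000000 = 54.18000000
K * exp(-rT) = 48.0800 * 0.96464029 = 46.37990531
P = C - S*exp(-qT) + K*exp(-rT)
P = 11.9557 - 54.18000000 + 46.37990531 = 4.1556

Answer: Put price = 4.1556


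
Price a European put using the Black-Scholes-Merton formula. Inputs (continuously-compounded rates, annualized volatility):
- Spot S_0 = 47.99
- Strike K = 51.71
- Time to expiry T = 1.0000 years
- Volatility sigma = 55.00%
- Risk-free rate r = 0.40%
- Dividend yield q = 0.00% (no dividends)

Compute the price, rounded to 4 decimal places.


Answer: Price = 12.6227

Derivation:
d1 = (ln(S/K) + (r - q + 0.5*sigma^2) * T) / (sigma * sqrt(T)) = 0.14652994
d2 = d1 - sigma * sqrt(T) = -0.40347006
exp(-rT) = 0.99600799; exp(-qT) = 1.00000000
P = K * exp(-rT) * N(-d2) - S_0 * exp(-qT) * N(-d1)
N(-d1) = 0.44175153; N(-d2) = 0.65669877
P = 51.7100 * 0.99600799 * 0.65669877 - 47.9900 * 1.00000000 * 0.44175153 = 12.6227


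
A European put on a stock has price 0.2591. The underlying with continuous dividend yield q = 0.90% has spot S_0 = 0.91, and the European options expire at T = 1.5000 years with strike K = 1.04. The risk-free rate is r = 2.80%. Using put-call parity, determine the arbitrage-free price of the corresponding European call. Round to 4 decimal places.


Put-call parity: C - P = S_0 * exp(-qT) - K * exp(-rT).
S_0 * exp(-qT) = 0.9100 * 0.98659072 = 0.89779755
K * exp(-rT) = 1.0400 * 0.95886978 = 0.99722457
C = P + S*exp(-qT) - K*exp(-rT)
C = 0.2591 + 0.89779755 - 0.99722457 = 0.1597

Answer: Call price = 0.1597


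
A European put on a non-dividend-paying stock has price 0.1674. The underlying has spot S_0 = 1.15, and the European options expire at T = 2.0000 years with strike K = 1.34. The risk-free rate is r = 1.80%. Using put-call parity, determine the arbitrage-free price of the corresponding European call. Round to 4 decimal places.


Put-call parity: C - P = S_0 * exp(-qT) - K * exp(-rT).
S_0 * exp(-qT) = 1.1500 * 1.00000000 = 1.15000000
K * exp(-rT) = 1.3400 * 0.96464029 = 1.29261799
C = P + S*exp(-qT) - K*exp(-rT)
C = 0.1674 + 1.15000000 - 1.29261799 = 0.0248

Answer: Call price = 0.0248


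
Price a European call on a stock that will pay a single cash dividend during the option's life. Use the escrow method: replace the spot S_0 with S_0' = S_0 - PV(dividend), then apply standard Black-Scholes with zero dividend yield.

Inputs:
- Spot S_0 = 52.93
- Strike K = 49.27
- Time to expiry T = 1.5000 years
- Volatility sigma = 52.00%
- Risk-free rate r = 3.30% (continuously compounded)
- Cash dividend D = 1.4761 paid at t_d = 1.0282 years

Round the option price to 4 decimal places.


Answer: Price = 14.7264

Derivation:
PV(D) = D * exp(-r * t_d) = 1.4761 * 0.96663859 = 1.42685522
S_0' = S_0 - PV(D) = 52.9300 - 1.42685522 = 51.50314478
d1 = (ln(S_0'/K) + (r + sigma^2/2)*T) / (sigma*sqrt(T)) = 0.46576026
d2 = d1 - sigma*sqrt(T) = -0.17110708
exp(-rT) = 0.95170516
N(d1) = 0.67930644; N(d2) = 0.43206979
C = S_0' * N(d1) - K * exp(-rT) * N(d2) = 51.50314478 * 0.67930644 - 49.2700 * 0.95170516 * 0.43206979 = 14.7264


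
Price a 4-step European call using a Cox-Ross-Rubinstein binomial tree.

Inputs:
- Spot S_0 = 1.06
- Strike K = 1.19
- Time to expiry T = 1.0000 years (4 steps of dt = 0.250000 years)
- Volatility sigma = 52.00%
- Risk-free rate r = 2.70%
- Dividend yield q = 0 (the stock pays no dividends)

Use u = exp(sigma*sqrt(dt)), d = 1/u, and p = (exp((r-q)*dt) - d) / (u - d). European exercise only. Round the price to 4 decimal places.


Answer: Price = V(0,0) = 0.1858

Derivation:
dt = T/N = 0.250000
u = exp(sigma*sqrt(dt)) = 1.296930; d = 1/u = 0.771052
p = (exp((r-q)*dt) - d) / (u - d) = 0.448243
Discount per step: exp(-r*dt) = 0.993273
Stock lattice S(k, i) with i counting down-moves:
  k=0: S(0,0) = 1.0600
  k=1: S(1,0) = 1.3747; S(1,1) = 0.8173
  k=2: S(2,0) = 1.7829; S(2,1) = 1.0600; S(2,2) = 0.6302
  k=3: S(3,0) = 2.3124; S(3,1) = 1.3747; S(3,2) = 0.8173; S(3,3) = 0.4859
  k=4: S(4,0) = 2.9990; S(4,1) = 1.7829; S(4,2) = 1.0600; S(4,3) = 0.6302; S(4,4) = 0.3747
Terminal payoffs V(N, i) = max(S_T - K, 0):
  V(4,0) = 1.808970; V(4,1) = 0.592949; V(4,2) = 0.000000; V(4,3) = 0.000000; V(4,4) = 0.000000
Backward induction: V(k, i) = exp(-r*dt) * [p * V(k+1, i) + (1-p) * V(k+1, i+1)].
  V(3,0) = exp(-r*dt) * [p*1.808970 + (1-p)*0.592949] = 1.130366
  V(3,1) = exp(-r*dt) * [p*0.592949 + (1-p)*0.000000] = 0.263997
  V(3,2) = exp(-r*dt) * [p*0.000000 + (1-p)*0.000000] = 0.000000
  V(3,3) = exp(-r*dt) * [p*0.000000 + (1-p)*0.000000] = 0.000000
  V(2,0) = exp(-r*dt) * [p*1.130366 + (1-p)*0.263997] = 0.647952
  V(2,1) = exp(-r*dt) * [p*0.263997 + (1-p)*0.000000] = 0.117539
  V(2,2) = exp(-r*dt) * [p*0.000000 + (1-p)*0.000000] = 0.000000
  V(1,0) = exp(-r*dt) * [p*0.647952 + (1-p)*0.117539] = 0.352903
  V(1,1) = exp(-r*dt) * [p*0.117539 + (1-p)*0.000000] = 0.052331
  V(0,0) = exp(-r*dt) * [p*0.352903 + (1-p)*0.052331] = 0.185802


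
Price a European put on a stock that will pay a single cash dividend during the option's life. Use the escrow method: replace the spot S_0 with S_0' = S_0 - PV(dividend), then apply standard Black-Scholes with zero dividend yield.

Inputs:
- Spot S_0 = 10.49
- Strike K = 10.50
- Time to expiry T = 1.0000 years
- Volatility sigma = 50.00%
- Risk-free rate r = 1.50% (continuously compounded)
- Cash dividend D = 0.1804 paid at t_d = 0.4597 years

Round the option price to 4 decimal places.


PV(D) = D * exp(-r * t_d) = 0.1804 * 0.99312822 = 0.17916033
S_0' = S_0 - PV(D) = 10.4900 - 0.17916033 = 10.31083967
d1 = (ln(S_0'/K) + (r + sigma^2/2)*T) / (sigma*sqrt(T)) = 0.24364096
d2 = d1 - sigma*sqrt(T) = -0.25635904
exp(-rT) = 0.98511194
N(-d1) = 0.40375445; N(-d2) = 0.60116319
P = K * exp(-rT) * N(-d2) - S_0' * N(-d1) = 10.5000 * 0.98511194 * 0.60116319 - 10.31083967 * 0.40375445 = 2.0552

Answer: Price = 2.0552


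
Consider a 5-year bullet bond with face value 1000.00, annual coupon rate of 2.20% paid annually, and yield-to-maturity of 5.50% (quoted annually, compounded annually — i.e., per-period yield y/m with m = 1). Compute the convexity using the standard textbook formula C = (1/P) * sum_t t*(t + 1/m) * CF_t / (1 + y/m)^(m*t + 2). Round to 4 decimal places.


Coupon per period c = face * coupon_rate / m = 22.000000
Periods per year m = 1; per-period yield y/m = 0.055000
Number of cashflows N = 5
Cashflows (t years, CF_t, discount factor 1/(1+y/m)^(m*t), PV):
  t = 1.0000: CF_t = 22.000000, DF = 0.947867, PV = 20.853081
  t = 2.0000: CF_t = 22.000000, DF = 0.898452, PV = 19.765953
  t = 3.0000: CF_t = 22.000000, DF = 0.851614, PV = 18.735501
  t = 4.0000: CF_t = 22.000000, DF = 0.807217, PV = 17.758768
  t = 5.0000: CF_t = 1022.000000, DF = 0.765134, PV = 781.967310
Price P = sum_t PV_t = 859.080612
Convexity numerator sum_t t*(t + 1/m) * CF_t / (1+y/m)^(m*t + 2):
  t = 1.0000: term = 37.471001
  t = 2.0000: term = 106.552610
  t = 3.0000: term = 201.995469
  t = 4.0000: term = 319.108167
  t = 5.0000: term = 21076.812550
Convexity = (1/P) * sum = 21741.939798 / 859.080612 = 25.308381

Answer: Convexity = 25.3084


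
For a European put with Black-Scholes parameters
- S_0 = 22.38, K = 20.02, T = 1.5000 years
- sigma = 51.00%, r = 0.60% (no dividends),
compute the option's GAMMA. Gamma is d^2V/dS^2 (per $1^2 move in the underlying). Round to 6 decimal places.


Answer: Gamma = 0.025121

Derivation:
d1 = 0.5051246956; d2 = -0.1194951888
phi(d1) = 0.3511597565; exp(-qT) = 1.0000000000; exp(-rT) = 0.9910403788
Gamma = exp(-qT) * phi(d1) / (S * sigma * sqrt(T)) = 1.0000000000 * 0.3511597565 / (22.3800 * 0.5100 * 1.2247448714) = 0.025121


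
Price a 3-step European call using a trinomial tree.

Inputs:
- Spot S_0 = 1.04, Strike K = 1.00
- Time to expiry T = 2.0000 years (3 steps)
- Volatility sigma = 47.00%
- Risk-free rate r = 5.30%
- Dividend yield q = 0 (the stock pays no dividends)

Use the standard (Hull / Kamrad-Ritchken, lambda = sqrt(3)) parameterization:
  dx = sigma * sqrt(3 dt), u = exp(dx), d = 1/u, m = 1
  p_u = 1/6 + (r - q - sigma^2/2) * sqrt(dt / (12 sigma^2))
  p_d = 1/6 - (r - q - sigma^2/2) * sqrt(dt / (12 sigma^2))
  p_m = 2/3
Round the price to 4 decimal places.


Answer: Price = V(0,0) = 0.3095

Derivation:
dt = T/N = 0.666667; dx = sigma*sqrt(3*dt) = 0.664680
u = exp(dx) = 1.943869; d = 1/u = 0.514438
p_u = 0.137856, p_m = 0.666667, p_d = 0.195478
Discount per step: exp(-r*dt) = 0.965284
Stock lattice S(k, j) with j the centered position index:
  k=0: S(0,+0) = 1.0400
  k=1: S(1,-1) = 0.5350; S(1,+0) = 1.0400; S(1,+1) = 2.0216
  k=2: S(2,-2) = 0.2752; S(2,-1) = 0.5350; S(2,+0) = 1.0400; S(2,+1) = 2.0216; S(2,+2) = 3.9298
  k=3: S(3,-3) = 0.1416; S(3,-2) = 0.2752; S(3,-1) = 0.5350; S(3,+0) = 1.0400; S(3,+1) = 2.0216; S(3,+2) = 3.9298; S(3,+3) = 7.6390
Terminal payoffs V(N, j) = max(S_T - K, 0):
  V(3,-3) = 0.000000; V(3,-2) = 0.000000; V(3,-1) = 0.000000; V(3,+0) = 0.040000; V(3,+1) = 1.021624; V(3,+2) = 2.929772; V(3,+3) = 6.638963
Backward induction: V(k, j) = exp(-r*dt) * [p_u * V(k+1, j+1) + p_m * V(k+1, j) + p_d * V(k+1, j-1)]
  V(2,-2) = exp(-r*dt) * [p_u*0.000000 + p_m*0.000000 + p_d*0.000000] = 0.000000
  V(2,-1) = exp(-r*dt) * [p_u*0.040000 + p_m*0.000000 + p_d*0.000000] = 0.005323
  V(2,+0) = exp(-r*dt) * [p_u*1.021624 + p_m*0.040000 + p_d*0.000000] = 0.161688
  V(2,+1) = exp(-r*dt) * [p_u*2.929772 + p_m*1.021624 + p_d*0.040000] = 1.054850
  V(2,+2) = exp(-r*dt) * [p_u*6.638963 + p_m*2.929772 + p_d*1.021624] = 2.961592
  V(1,-1) = exp(-r*dt) * [p_u*0.161688 + p_m*0.005323 + p_d*0.000000] = 0.024941
  V(1,+0) = exp(-r*dt) * [p_u*1.054850 + p_m*0.161688 + p_d*0.005323] = 0.245423
  V(1,+1) = exp(-r*dt) * [p_u*2.961592 + p_m*1.054850 + p_d*0.161688] = 1.103428
  V(0,+0) = exp(-r*dt) * [p_u*1.103428 + p_m*0.245423 + p_d*0.024941] = 0.309475


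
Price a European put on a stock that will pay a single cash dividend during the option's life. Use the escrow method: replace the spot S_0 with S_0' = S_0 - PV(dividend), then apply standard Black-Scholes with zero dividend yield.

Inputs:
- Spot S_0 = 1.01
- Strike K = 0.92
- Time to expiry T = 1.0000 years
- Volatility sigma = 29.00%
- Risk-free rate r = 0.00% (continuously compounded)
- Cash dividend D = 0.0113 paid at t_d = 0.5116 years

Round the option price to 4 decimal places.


PV(D) = D * exp(-r * t_d) = 0.0113 * 1.00000000 = 0.01130000
S_0' = S_0 - PV(D) = 1.0100 - 0.01130000 = 0.99870000
d1 = (ln(S_0'/K) + (r + sigma^2/2)*T) / (sigma*sqrt(T)) = 0.42803711
d2 = d1 - sigma*sqrt(T) = 0.13803711
exp(-rT) = 1.00000000
N(-d1) = 0.33431205; N(-d2) = 0.44510554
P = K * exp(-rT) * N(-d2) - S_0' * N(-d1) = 0.9200 * 1.00000000 * 0.44510554 - 0.99870000 * 0.33431205 = 0.0756

Answer: Price = 0.0756


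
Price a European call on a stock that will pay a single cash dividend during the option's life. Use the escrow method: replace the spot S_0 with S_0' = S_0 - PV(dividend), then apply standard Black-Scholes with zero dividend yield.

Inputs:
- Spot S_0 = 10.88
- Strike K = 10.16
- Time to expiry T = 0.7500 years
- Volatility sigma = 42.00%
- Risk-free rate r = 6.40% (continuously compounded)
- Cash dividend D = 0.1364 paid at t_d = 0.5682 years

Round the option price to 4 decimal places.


Answer: Price = 2.0661

Derivation:
PV(D) = D * exp(-r * t_d) = 0.1364 * 0.96428846 = 0.13152895
S_0' = S_0 - PV(D) = 10.8800 - 0.13152895 = 10.74847105
d1 = (ln(S_0'/K) + (r + sigma^2/2)*T) / (sigma*sqrt(T)) = 0.46862992
d2 = d1 - sigma*sqrt(T) = 0.10489925
exp(-rT) = 0.95313379
N(d1) = 0.68033291; N(d2) = 0.54177212
C = S_0' * N(d1) - K * exp(-rT) * N(d2) = 10.74847105 * 0.68033291 - 10.1600 * 0.95313379 * 0.54177212 = 2.0661


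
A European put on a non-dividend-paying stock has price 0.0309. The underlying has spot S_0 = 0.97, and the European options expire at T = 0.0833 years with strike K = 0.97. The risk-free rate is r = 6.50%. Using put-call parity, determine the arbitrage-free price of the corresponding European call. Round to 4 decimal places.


Answer: Call price = 0.0361

Derivation:
Put-call parity: C - P = S_0 * exp(-qT) - K * exp(-rT).
S_0 * exp(-qT) = 0.9700 * 1.00000000 = 0.97000000
K * exp(-rT) = 0.9700 * 0.99460013 = 0.96476213
C = P + S*exp(-qT) - K*exp(-rT)
C = 0.0309 + 0.97000000 - 0.96476213 = 0.0361


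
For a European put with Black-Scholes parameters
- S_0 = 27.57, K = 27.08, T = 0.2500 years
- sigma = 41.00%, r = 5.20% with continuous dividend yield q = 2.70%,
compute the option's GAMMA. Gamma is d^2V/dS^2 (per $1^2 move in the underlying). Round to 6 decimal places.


Answer: Gamma = 0.068428

Derivation:
d1 = 0.2204647658; d2 = 0.0154647658
phi(d1) = 0.3893639029; exp(-qT) = 0.9932727301; exp(-rT) = 0.9870841350
Gamma = exp(-qT) * phi(d1) / (S * sigma * sqrt(T)) = 0.9932727301 * 0.3893639029 / (27.5700 * 0.4100 * 0.5000000000) = 0.068428


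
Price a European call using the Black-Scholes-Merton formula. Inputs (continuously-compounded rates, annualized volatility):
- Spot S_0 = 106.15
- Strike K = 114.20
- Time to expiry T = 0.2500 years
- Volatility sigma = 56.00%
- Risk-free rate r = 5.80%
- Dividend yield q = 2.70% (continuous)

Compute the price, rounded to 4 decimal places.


d1 = (ln(S/K) + (r - q + 0.5*sigma^2) * T) / (sigma * sqrt(T)) = -0.09338610
d2 = d1 - sigma * sqrt(T) = -0.37338610
exp(-rT) = 0.98560462; exp(-qT) = 0.99327273
C = S_0 * exp(-qT) * N(d1) - K * exp(-rT) * N(d2)
N(d1) = 0.46279841; N(d2) = 0.35443055
C = 106.1500 * 0.99327273 * 0.46279841 - 114.2000 * 0.98560462 * 0.35443055 = 8.9023

Answer: Price = 8.9023


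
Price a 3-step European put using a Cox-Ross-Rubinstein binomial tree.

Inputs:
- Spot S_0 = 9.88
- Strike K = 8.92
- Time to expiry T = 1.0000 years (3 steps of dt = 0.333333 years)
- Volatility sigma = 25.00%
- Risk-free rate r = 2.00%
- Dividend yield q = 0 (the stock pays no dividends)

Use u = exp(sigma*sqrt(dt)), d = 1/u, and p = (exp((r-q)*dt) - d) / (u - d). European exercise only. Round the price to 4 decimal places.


Answer: Price = V(0,0) = 0.4710

Derivation:
dt = T/N = 0.333333
u = exp(sigma*sqrt(dt)) = 1.155274; d = 1/u = 0.865596
p = (exp((r-q)*dt) - d) / (u - d) = 0.487069
Discount per step: exp(-r*dt) = 0.993356
Stock lattice S(k, i) with i counting down-moves:
  k=0: S(0,0) = 9.8800
  k=1: S(1,0) = 11.4141; S(1,1) = 8.5521
  k=2: S(2,0) = 13.1864; S(2,1) = 9.8800; S(2,2) = 7.4026
  k=3: S(3,0) = 15.2339; S(3,1) = 11.4141; S(3,2) = 8.5521; S(3,3) = 6.4077
Terminal payoffs V(N, i) = max(K - S_T, 0):
  V(3,0) = 0.000000; V(3,1) = 0.000000; V(3,2) = 0.367916; V(3,3) = 2.512304
Backward induction: V(k, i) = exp(-r*dt) * [p * V(k+1, i) + (1-p) * V(k+1, i+1)].
  V(2,0) = exp(-r*dt) * [p*0.000000 + (1-p)*0.000000] = 0.000000
  V(2,1) = exp(-r*dt) * [p*0.000000 + (1-p)*0.367916] = 0.187462
  V(2,2) = exp(-r*dt) * [p*0.367916 + (1-p)*2.512304] = 1.458086
  V(1,0) = exp(-r*dt) * [p*0.000000 + (1-p)*0.187462] = 0.095516
  V(1,1) = exp(-r*dt) * [p*0.187462 + (1-p)*1.458086] = 0.833628
  V(0,0) = exp(-r*dt) * [p*0.095516 + (1-p)*0.833628] = 0.470966


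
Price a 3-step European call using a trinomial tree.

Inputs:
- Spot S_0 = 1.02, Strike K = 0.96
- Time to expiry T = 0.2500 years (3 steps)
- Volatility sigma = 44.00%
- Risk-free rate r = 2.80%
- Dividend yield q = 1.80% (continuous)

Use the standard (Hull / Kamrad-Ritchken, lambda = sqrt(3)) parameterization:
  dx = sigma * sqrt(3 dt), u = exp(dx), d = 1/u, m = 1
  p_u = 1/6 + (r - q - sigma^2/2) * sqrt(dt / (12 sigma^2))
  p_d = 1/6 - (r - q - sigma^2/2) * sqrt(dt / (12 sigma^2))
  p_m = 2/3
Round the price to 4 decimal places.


Answer: Price = V(0,0) = 0.1213

Derivation:
dt = T/N = 0.083333; dx = sigma*sqrt(3*dt) = 0.220000
u = exp(dx) = 1.246077; d = 1/u = 0.802519
p_u = 0.150227, p_m = 0.666667, p_d = 0.183106
Discount per step: exp(-r*dt) = 0.997669
Stock lattice S(k, j) with j the centered position index:
  k=0: S(0,+0) = 1.0200
  k=1: S(1,-1) = 0.8186; S(1,+0) = 1.0200; S(1,+1) = 1.2710
  k=2: S(2,-2) = 0.6569; S(2,-1) = 0.8186; S(2,+0) = 1.0200; S(2,+1) = 1.2710; S(2,+2) = 1.5838
  k=3: S(3,-3) = 0.5272; S(3,-2) = 0.6569; S(3,-1) = 0.8186; S(3,+0) = 1.0200; S(3,+1) = 1.2710; S(3,+2) = 1.5838; S(3,+3) = 1.9735
Terminal payoffs V(N, j) = max(S_T - K, 0):
  V(3,-3) = 0.000000; V(3,-2) = 0.000000; V(3,-1) = 0.000000; V(3,+0) = 0.060000; V(3,+1) = 0.310998; V(3,+2) = 0.623761; V(3,+3) = 1.013488
Backward induction: V(k, j) = exp(-r*dt) * [p_u * V(k+1, j+1) + p_m * V(k+1, j) + p_d * V(k+1, j-1)]
  V(2,-2) = exp(-r*dt) * [p_u*0.000000 + p_m*0.000000 + p_d*0.000000] = 0.000000
  V(2,-1) = exp(-r*dt) * [p_u*0.060000 + p_m*0.000000 + p_d*0.000000] = 0.008993
  V(2,+0) = exp(-r*dt) * [p_u*0.310998 + p_m*0.060000 + p_d*0.000000] = 0.086518
  V(2,+1) = exp(-r*dt) * [p_u*0.623761 + p_m*0.310998 + p_d*0.060000] = 0.311297
  V(2,+2) = exp(-r*dt) * [p_u*1.013488 + p_m*0.623761 + p_d*0.310998] = 0.623583
  V(1,-1) = exp(-r*dt) * [p_u*0.086518 + p_m*0.008993 + p_d*0.000000] = 0.018948
  V(1,+0) = exp(-r*dt) * [p_u*0.311297 + p_m*0.086518 + p_d*0.008993] = 0.105844
  V(1,+1) = exp(-r*dt) * [p_u*0.623583 + p_m*0.311297 + p_d*0.086518] = 0.316314
  V(0,+0) = exp(-r*dt) * [p_u*0.316314 + p_m*0.105844 + p_d*0.018948] = 0.121268


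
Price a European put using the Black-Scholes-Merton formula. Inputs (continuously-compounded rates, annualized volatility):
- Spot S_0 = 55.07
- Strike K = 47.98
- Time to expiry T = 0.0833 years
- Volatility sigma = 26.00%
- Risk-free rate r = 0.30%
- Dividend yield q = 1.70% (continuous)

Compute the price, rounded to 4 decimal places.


d1 = (ln(S/K) + (r - q + 0.5*sigma^2) * T) / (sigma * sqrt(T)) = 1.85859828
d2 = d1 - sigma * sqrt(T) = 1.78355776
exp(-rT) = 0.99975013; exp(-qT) = 0.99858490
P = K * exp(-rT) * N(-d2) - S_0 * exp(-qT) * N(-d1)
N(-d1) = 0.03154205; N(-d2) = 0.03724778
P = 47.9800 * 0.99975013 * 0.03724778 - 55.0700 * 0.99858490 * 0.03154205 = 0.0521

Answer: Price = 0.0521


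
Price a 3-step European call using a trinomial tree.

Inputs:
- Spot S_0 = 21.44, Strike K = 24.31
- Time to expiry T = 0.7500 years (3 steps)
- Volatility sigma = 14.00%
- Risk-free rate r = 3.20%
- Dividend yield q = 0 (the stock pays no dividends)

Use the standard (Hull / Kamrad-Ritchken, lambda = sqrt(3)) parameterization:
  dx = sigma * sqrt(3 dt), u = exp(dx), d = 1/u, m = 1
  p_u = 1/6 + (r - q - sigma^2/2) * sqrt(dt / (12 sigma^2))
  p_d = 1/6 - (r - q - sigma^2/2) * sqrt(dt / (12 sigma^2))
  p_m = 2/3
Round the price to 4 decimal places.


Answer: Price = V(0,0) = 0.2549

Derivation:
dt = T/N = 0.250000; dx = sigma*sqrt(3*dt) = 0.121244
u = exp(dx) = 1.128900; d = 1/u = 0.885818
p_u = 0.189554, p_m = 0.666667, p_d = 0.143779
Discount per step: exp(-r*dt) = 0.992032
Stock lattice S(k, j) with j the centered position index:
  k=0: S(0,+0) = 21.4400
  k=1: S(1,-1) = 18.9919; S(1,+0) = 21.4400; S(1,+1) = 24.2036
  k=2: S(2,-2) = 16.8234; S(2,-1) = 18.9919; S(2,+0) = 21.4400; S(2,+1) = 24.2036; S(2,+2) = 27.3235
  k=3: S(3,-3) = 14.9025; S(3,-2) = 16.8234; S(3,-1) = 18.9919; S(3,+0) = 21.4400; S(3,+1) = 24.2036; S(3,+2) = 27.3235; S(3,+3) = 30.8454
Terminal payoffs V(N, j) = max(S_T - K, 0):
  V(3,-3) = 0.000000; V(3,-2) = 0.000000; V(3,-1) = 0.000000; V(3,+0) = 0.000000; V(3,+1) = 0.000000; V(3,+2) = 3.013454; V(3,+3) = 6.535442
Backward induction: V(k, j) = exp(-r*dt) * [p_u * V(k+1, j+1) + p_m * V(k+1, j) + p_d * V(k+1, j-1)]
  V(2,-2) = exp(-r*dt) * [p_u*0.000000 + p_m*0.000000 + p_d*0.000000] = 0.000000
  V(2,-1) = exp(-r*dt) * [p_u*0.000000 + p_m*0.000000 + p_d*0.000000] = 0.000000
  V(2,+0) = exp(-r*dt) * [p_u*0.000000 + p_m*0.000000 + p_d*0.000000] = 0.000000
  V(2,+1) = exp(-r*dt) * [p_u*3.013454 + p_m*0.000000 + p_d*0.000000] = 0.566662
  V(2,+2) = exp(-r*dt) * [p_u*6.535442 + p_m*3.013454 + p_d*0.000000] = 3.221913
  V(1,-1) = exp(-r*dt) * [p_u*0.000000 + p_m*0.000000 + p_d*0.000000] = 0.000000
  V(1,+0) = exp(-r*dt) * [p_u*0.566662 + p_m*0.000000 + p_d*0.000000] = 0.106557
  V(1,+1) = exp(-r*dt) * [p_u*3.221913 + p_m*0.566662 + p_d*0.000000] = 0.980626
  V(0,+0) = exp(-r*dt) * [p_u*0.980626 + p_m*0.106557 + p_d*0.000000] = 0.254873


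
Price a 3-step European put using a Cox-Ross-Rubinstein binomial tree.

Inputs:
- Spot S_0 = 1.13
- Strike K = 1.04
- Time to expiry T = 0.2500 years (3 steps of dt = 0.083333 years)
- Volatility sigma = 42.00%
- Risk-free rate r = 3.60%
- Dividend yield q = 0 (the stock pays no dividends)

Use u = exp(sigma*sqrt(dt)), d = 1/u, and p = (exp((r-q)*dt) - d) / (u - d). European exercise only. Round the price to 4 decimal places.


dt = T/N = 0.083333
u = exp(sigma*sqrt(dt)) = 1.128900; d = 1/u = 0.885818
p = (exp((r-q)*dt) - d) / (u - d) = 0.482086
Discount per step: exp(-r*dt) = 0.997004
Stock lattice S(k, i) with i counting down-moves:
  k=0: S(0,0) = 1.1300
  k=1: S(1,0) = 1.2757; S(1,1) = 1.0010
  k=2: S(2,0) = 1.4401; S(2,1) = 1.1300; S(2,2) = 0.8867
  k=3: S(3,0) = 1.6257; S(3,1) = 1.2757; S(3,2) = 1.0010; S(3,3) = 0.7854
Terminal payoffs V(N, i) = max(K - S_T, 0):
  V(3,0) = 0.000000; V(3,1) = 0.000000; V(3,2) = 0.039025; V(3,3) = 0.254561
Backward induction: V(k, i) = exp(-r*dt) * [p * V(k+1, i) + (1-p) * V(k+1, i+1)].
  V(2,0) = exp(-r*dt) * [p*0.000000 + (1-p)*0.000000] = 0.000000
  V(2,1) = exp(-r*dt) * [p*0.000000 + (1-p)*0.039025] = 0.020151
  V(2,2) = exp(-r*dt) * [p*0.039025 + (1-p)*0.254561] = 0.150203
  V(1,0) = exp(-r*dt) * [p*0.000000 + (1-p)*0.020151] = 0.010405
  V(1,1) = exp(-r*dt) * [p*0.020151 + (1-p)*0.150203] = 0.087245
  V(0,0) = exp(-r*dt) * [p*0.010405 + (1-p)*0.087245] = 0.050051

Answer: Price = V(0,0) = 0.0501


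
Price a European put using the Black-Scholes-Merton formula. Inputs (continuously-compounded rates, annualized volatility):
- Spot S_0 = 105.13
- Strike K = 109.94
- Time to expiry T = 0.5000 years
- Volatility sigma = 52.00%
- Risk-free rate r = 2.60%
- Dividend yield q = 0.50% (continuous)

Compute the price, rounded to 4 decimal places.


Answer: Price = 17.4560

Derivation:
d1 = (ln(S/K) + (r - q + 0.5*sigma^2) * T) / (sigma * sqrt(T)) = 0.09073517
d2 = d1 - sigma * sqrt(T) = -0.27696035
exp(-rT) = 0.98708414; exp(-qT) = 0.99750312
P = K * exp(-rT) * N(-d2) - S_0 * exp(-qT) * N(-d1)
N(-d1) = 0.46385151; N(-d2) = 0.60909473
P = 109.9400 * 0.98708414 * 0.60909473 - 105.1300 * 0.99750312 * 0.46385151 = 17.4560


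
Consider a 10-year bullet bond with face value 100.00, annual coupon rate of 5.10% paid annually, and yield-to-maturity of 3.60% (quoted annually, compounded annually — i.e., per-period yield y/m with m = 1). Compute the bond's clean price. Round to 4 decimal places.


Coupon per period c = face * coupon_rate / m = 5.100000
Periods per year m = 1; per-period yield y/m = 0.036000
Number of cashflows N = 10
Cashflows (t years, CF_t, discount factor 1/(1+y/m)^(m*t), PV):
  t = 1.0000: CF_t = 5.100000, DF = 0.965251, PV = 4.922780
  t = 2.0000: CF_t = 5.100000, DF = 0.931709, PV = 4.751718
  t = 3.0000: CF_t = 5.100000, DF = 0.899333, PV = 4.586600
  t = 4.0000: CF_t = 5.100000, DF = 0.868082, PV = 4.427221
  t = 5.0000: CF_t = 5.100000, DF = 0.837917, PV = 4.273379
  t = 6.0000: CF_t = 5.100000, DF = 0.808801, PV = 4.124883
  t = 7.0000: CF_t = 5.100000, DF = 0.780696, PV = 3.981547
  t = 8.0000: CF_t = 5.100000, DF = 0.753567, PV = 3.843192
  t = 9.0000: CF_t = 5.100000, DF = 0.727381, PV = 3.709645
  t = 10.0000: CF_t = 105.100000, DF = 0.702106, PV = 73.791300
Price P = sum_t PV_t = 112.412266

Answer: Price = 112.4123


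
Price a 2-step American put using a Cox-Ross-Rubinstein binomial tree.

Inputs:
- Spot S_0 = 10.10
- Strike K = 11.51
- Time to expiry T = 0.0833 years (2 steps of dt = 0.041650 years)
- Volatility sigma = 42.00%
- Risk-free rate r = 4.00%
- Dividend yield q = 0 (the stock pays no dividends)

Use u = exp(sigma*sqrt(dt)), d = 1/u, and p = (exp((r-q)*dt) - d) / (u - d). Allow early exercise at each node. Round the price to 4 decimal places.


dt = T/N = 0.041650
u = exp(sigma*sqrt(dt)) = 1.089496; d = 1/u = 0.917856
p = (exp((r-q)*dt) - d) / (u - d) = 0.488299
Discount per step: exp(-r*dt) = 0.998335
Stock lattice S(k, i) with i counting down-moves:
  k=0: S(0,0) = 10.1000
  k=1: S(1,0) = 11.0039; S(1,1) = 9.2703
  k=2: S(2,0) = 11.9887; S(2,1) = 10.1000; S(2,2) = 8.5088
Terminal payoffs V(N, i) = max(K - S_T, 0):
  V(2,0) = 0.000000; V(2,1) = 1.410000; V(2,2) = 3.001162
Backward induction: V(k, i) = exp(-r*dt) * [p * V(k+1, i) + (1-p) * V(k+1, i+1)]; then take max(V_cont, immediate exercise) for American.
  V(1,0) = exp(-r*dt) * [p*0.000000 + (1-p)*1.410000] = 0.720298; exercise = 0.506093; V(1,0) = max -> 0.720298
  V(1,1) = exp(-r*dt) * [p*1.410000 + (1-p)*3.001162] = 2.220497; exercise = 2.239657; V(1,1) = max -> 2.239657
  V(0,0) = exp(-r*dt) * [p*0.720298 + (1-p)*2.239657] = 1.495262; exercise = 1.410000; V(0,0) = max -> 1.495262

Answer: Price = V(0,0) = 1.4953


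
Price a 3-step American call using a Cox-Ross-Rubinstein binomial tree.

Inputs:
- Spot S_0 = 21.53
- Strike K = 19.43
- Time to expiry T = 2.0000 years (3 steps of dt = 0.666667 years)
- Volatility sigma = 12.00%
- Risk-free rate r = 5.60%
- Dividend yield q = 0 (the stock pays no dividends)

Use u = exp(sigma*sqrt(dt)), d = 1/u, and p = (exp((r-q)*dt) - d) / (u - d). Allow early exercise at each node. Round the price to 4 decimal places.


dt = T/N = 0.666667
u = exp(sigma*sqrt(dt)) = 1.102940; d = 1/u = 0.906667
p = (exp((r-q)*dt) - d) / (u - d) = 0.669331
Discount per step: exp(-r*dt) = 0.963355
Stock lattice S(k, i) with i counting down-moves:
  k=0: S(0,0) = 21.5300
  k=1: S(1,0) = 23.7463; S(1,1) = 19.5205
  k=2: S(2,0) = 26.1908; S(2,1) = 21.5300; S(2,2) = 17.6986
  k=3: S(3,0) = 28.8868; S(3,1) = 23.7463; S(3,2) = 19.5205; S(3,3) = 16.0468
Terminal payoffs V(N, i) = max(S_T - K, 0):
  V(3,0) = 9.456839; V(3,1) = 4.316304; V(3,2) = 0.090549; V(3,3) = 0.000000
Backward induction: V(k, i) = exp(-r*dt) * [p * V(k+1, i) + (1-p) * V(k+1, i+1)]; then take max(V_cont, immediate exercise) for American.
  V(2,0) = exp(-r*dt) * [p*9.456839 + (1-p)*4.316304] = 7.472768; exercise = 6.760755; V(2,0) = max -> 7.472768
  V(2,1) = exp(-r*dt) * [p*4.316304 + (1-p)*0.090549] = 2.812013; exercise = 2.100000; V(2,1) = max -> 2.812013
  V(2,2) = exp(-r*dt) * [p*0.090549 + (1-p)*0.000000] = 0.058387; exercise = 0.000000; V(2,2) = max -> 0.058387
  V(1,0) = exp(-r*dt) * [p*7.472768 + (1-p)*2.812013] = 5.714238; exercise = 4.316304; V(1,0) = max -> 5.714238
  V(1,1) = exp(-r*dt) * [p*2.812013 + (1-p)*0.058387] = 1.831795; exercise = 0.090549; V(1,1) = max -> 1.831795
  V(0,0) = exp(-r*dt) * [p*5.714238 + (1-p)*1.831795] = 4.268082; exercise = 2.100000; V(0,0) = max -> 4.268082

Answer: Price = V(0,0) = 4.2681


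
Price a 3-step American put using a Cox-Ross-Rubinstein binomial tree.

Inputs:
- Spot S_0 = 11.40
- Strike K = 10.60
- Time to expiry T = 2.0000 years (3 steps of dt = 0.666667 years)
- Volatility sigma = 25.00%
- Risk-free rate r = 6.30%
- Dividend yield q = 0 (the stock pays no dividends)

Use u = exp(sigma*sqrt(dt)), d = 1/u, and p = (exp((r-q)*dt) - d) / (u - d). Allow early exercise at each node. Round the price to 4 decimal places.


Answer: Price = V(0,0) = 0.8077

Derivation:
dt = T/N = 0.666667
u = exp(sigma*sqrt(dt)) = 1.226450; d = 1/u = 0.815361
p = (exp((r-q)*dt) - d) / (u - d) = 0.553489
Discount per step: exp(-r*dt) = 0.958870
Stock lattice S(k, i) with i counting down-moves:
  k=0: S(0,0) = 11.4000
  k=1: S(1,0) = 13.9815; S(1,1) = 9.2951
  k=2: S(2,0) = 17.1477; S(2,1) = 11.4000; S(2,2) = 7.5789
  k=3: S(3,0) = 21.0308; S(3,1) = 13.9815; S(3,2) = 9.2951; S(3,3) = 6.1795
Terminal payoffs V(N, i) = max(K - S_T, 0):
  V(3,0) = 0.000000; V(3,1) = 0.000000; V(3,2) = 1.304883; V(3,3) = 4.420478
Backward induction: V(k, i) = exp(-r*dt) * [p * V(k+1, i) + (1-p) * V(k+1, i+1)]; then take max(V_cont, immediate exercise) for American.
  V(2,0) = exp(-r*dt) * [p*0.000000 + (1-p)*0.000000] = 0.000000; exercise = 0.000000; V(2,0) = max -> 0.000000
  V(2,1) = exp(-r*dt) * [p*0.000000 + (1-p)*1.304883] = 0.558680; exercise = 0.000000; V(2,1) = max -> 0.558680
  V(2,2) = exp(-r*dt) * [p*1.304883 + (1-p)*4.420478] = 2.585142; exercise = 3.021123; V(2,2) = max -> 3.021123
  V(1,0) = exp(-r*dt) * [p*0.000000 + (1-p)*0.558680] = 0.239197; exercise = 0.000000; V(1,0) = max -> 0.239197
  V(1,1) = exp(-r*dt) * [p*0.558680 + (1-p)*3.021123] = 1.589987; exercise = 1.304883; V(1,1) = max -> 1.589987
  V(0,0) = exp(-r*dt) * [p*0.239197 + (1-p)*1.589987] = 0.807694; exercise = 0.000000; V(0,0) = max -> 0.807694


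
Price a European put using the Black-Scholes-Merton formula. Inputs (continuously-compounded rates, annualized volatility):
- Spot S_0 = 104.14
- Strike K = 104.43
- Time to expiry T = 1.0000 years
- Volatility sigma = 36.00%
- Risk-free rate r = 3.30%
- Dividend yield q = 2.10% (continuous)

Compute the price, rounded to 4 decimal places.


Answer: Price = 14.0369

Derivation:
d1 = (ln(S/K) + (r - q + 0.5*sigma^2) * T) / (sigma * sqrt(T)) = 0.20560877
d2 = d1 - sigma * sqrt(T) = -0.15439123
exp(-rT) = 0.96753856; exp(-qT) = 0.97921896
P = K * exp(-rT) * N(-d2) - S_0 * exp(-qT) * N(-d1)
N(-d1) = 0.41854826; N(-d2) = 0.56134937
P = 104.4300 * 0.96753856 * 0.56134937 - 104.1400 * 0.97921896 * 0.41854826 = 14.0369


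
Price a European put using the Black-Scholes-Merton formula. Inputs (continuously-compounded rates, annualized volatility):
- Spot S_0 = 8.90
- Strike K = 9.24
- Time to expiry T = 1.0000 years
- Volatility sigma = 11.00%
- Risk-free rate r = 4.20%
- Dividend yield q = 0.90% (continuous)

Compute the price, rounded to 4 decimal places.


d1 = (ln(S/K) + (r - q + 0.5*sigma^2) * T) / (sigma * sqrt(T)) = 0.01417628
d2 = d1 - sigma * sqrt(T) = -0.09582372
exp(-rT) = 0.95886978; exp(-qT) = 0.99104038
P = K * exp(-rT) * N(-d2) - S_0 * exp(-qT) * N(-d1)
N(-d1) = 0.49434467; N(-d2) = 0.53816971
P = 9.2400 * 0.95886978 * 0.53816971 - 8.9000 * 0.99104038 * 0.49434467 = 0.4079

Answer: Price = 0.4079


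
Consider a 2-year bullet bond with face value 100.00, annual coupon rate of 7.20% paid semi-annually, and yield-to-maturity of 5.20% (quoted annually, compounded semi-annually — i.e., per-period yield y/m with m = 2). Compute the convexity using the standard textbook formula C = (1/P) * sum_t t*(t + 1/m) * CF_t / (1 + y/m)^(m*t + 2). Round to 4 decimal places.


Coupon per period c = face * coupon_rate / m = 3.600000
Periods per year m = 2; per-period yield y/m = 0.026000
Number of cashflows N = 4
Cashflows (t years, CF_t, discount factor 1/(1+y/m)^(m*t), PV):
  t = 0.5000: CF_t = 3.600000, DF = 0.974659, PV = 3.508772
  t = 1.0000: CF_t = 3.600000, DF = 0.949960, PV = 3.419856
  t = 1.5000: CF_t = 3.600000, DF = 0.925887, PV = 3.333193
  t = 2.0000: CF_t = 103.600000, DF = 0.902424, PV = 93.491109
Price P = sum_t PV_t = 103.752929
Convexity numerator sum_t t*(t + 1/m) * CF_t / (1+y/m)^(m*t + 2):
  t = 0.5000: term = 1.666596
  t = 1.0000: term = 4.873089
  t = 1.5000: term = 9.499198
  t = 2.0000: term = 444.064029
Convexity = (1/P) * sum = 460.102912 / 103.752929 = 4.434602

Answer: Convexity = 4.4346


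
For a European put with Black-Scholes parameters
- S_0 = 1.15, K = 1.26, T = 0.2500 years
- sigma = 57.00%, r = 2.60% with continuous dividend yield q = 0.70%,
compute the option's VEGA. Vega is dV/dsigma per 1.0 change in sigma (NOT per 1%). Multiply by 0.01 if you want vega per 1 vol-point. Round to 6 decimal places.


d1 = -0.1613588722; d2 = -0.4463588722
phi(d1) = 0.3937823726; exp(-qT) = 0.9982515304; exp(-rT) = 0.9935210793
Vega = S * exp(-qT) * phi(d1) * sqrt(T) = 1.1500 * 0.9982515304 * 0.3937823726 * 0.5000000000 = 0.226029

Answer: Vega = 0.226029


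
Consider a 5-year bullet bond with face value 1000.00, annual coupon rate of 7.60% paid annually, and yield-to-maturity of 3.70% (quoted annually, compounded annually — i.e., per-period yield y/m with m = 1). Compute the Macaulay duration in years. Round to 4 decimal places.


Coupon per period c = face * coupon_rate / m = 76.000000
Periods per year m = 1; per-period yield y/m = 0.037000
Number of cashflows N = 5
Cashflows (t years, CF_t, discount factor 1/(1+y/m)^(m*t), PV):
  t = 1.0000: CF_t = 76.000000, DF = 0.964320, PV = 73.288332
  t = 2.0000: CF_t = 76.000000, DF = 0.929913, PV = 70.673415
  t = 3.0000: CF_t = 76.000000, DF = 0.896734, PV = 68.151799
  t = 4.0000: CF_t = 76.000000, DF = 0.864739, PV = 65.720153
  t = 5.0000: CF_t = 1076.000000, DF = 0.833885, PV = 897.260376
Price P = sum_t PV_t = 1175.094075
Macaulay numerator sum_t t * PV_t:
  t * PV_t at t = 1.0000: 73.288332
  t * PV_t at t = 2.0000: 141.346831
  t * PV_t at t = 3.0000: 204.455396
  t * PV_t at t = 4.0000: 262.880613
  t * PV_t at t = 5.0000: 4486.301881
Macaulay duration D = (sum_t t * PV_t) / P = 5168.273053 / 1175.094075 = 4.398178

Answer: Macaulay duration = 4.3982 years


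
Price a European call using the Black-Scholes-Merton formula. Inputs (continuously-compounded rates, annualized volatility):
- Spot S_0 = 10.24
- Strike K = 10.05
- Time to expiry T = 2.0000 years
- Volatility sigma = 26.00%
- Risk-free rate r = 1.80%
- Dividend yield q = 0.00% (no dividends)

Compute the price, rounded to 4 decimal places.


Answer: Price = 1.7425

Derivation:
d1 = (ln(S/K) + (r - q + 0.5*sigma^2) * T) / (sigma * sqrt(T)) = 0.33269098
d2 = d1 - sigma * sqrt(T) = -0.03500455
exp(-rT) = 0.96464029; exp(-qT) = 1.00000000
C = S_0 * exp(-qT) * N(d1) - K * exp(-rT) * N(d2)
N(d1) = 0.63031622; N(d2) = 0.48603806
C = 10.2400 * 1.00000000 * 0.63031622 - 10.0500 * 0.96464029 * 0.48603806 = 1.7425


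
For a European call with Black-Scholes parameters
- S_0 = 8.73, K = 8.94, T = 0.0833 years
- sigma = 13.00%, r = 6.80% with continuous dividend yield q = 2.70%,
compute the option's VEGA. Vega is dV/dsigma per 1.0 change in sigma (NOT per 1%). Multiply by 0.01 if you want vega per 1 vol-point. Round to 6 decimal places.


d1 = -0.5237446038; d2 = -0.5612648650
phi(d1) = 0.3478121519; exp(-qT) = 0.9977534273; exp(-rT) = 0.9943516125
Vega = S * exp(-qT) * phi(d1) * sqrt(T) = 8.7300 * 0.9977534273 * 0.3478121519 * 0.2886173938 = 0.874389

Answer: Vega = 0.874389


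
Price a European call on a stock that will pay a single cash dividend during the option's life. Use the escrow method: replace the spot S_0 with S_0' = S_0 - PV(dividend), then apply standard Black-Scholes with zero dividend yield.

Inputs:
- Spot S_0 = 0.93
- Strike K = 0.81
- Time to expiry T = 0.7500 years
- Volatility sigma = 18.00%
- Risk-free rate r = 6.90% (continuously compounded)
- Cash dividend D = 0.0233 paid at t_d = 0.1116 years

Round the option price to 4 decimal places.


PV(D) = D * exp(-r * t_d) = 0.0233 * 0.99232917 = 0.02312127
S_0' = S_0 - PV(D) = 0.9300 - 0.02312127 = 0.90687873
d1 = (ln(S_0'/K) + (r + sigma^2/2)*T) / (sigma*sqrt(T)) = 1.13465038
d2 = d1 - sigma*sqrt(T) = 0.97876581
exp(-rT) = 0.94956623
N(d1) = 0.87173908; N(d2) = 0.83615215
C = S_0' * N(d1) - K * exp(-rT) * N(d2) = 0.90687873 * 0.87173908 - 0.8100 * 0.94956623 * 0.83615215 = 0.1474

Answer: Price = 0.1474


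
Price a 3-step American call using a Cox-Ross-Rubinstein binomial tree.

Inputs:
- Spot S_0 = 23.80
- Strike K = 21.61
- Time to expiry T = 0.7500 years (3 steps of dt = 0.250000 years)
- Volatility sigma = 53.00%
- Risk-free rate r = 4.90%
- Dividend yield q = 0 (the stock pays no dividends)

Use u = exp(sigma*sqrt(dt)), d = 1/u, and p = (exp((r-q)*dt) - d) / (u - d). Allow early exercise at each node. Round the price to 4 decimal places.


Answer: Price = V(0,0) = 5.9503

Derivation:
dt = T/N = 0.250000
u = exp(sigma*sqrt(dt)) = 1.303431; d = 1/u = 0.767206
p = (exp((r-q)*dt) - d) / (u - d) = 0.457120
Discount per step: exp(-r*dt) = 0.987825
Stock lattice S(k, i) with i counting down-moves:
  k=0: S(0,0) = 23.8000
  k=1: S(1,0) = 31.0217; S(1,1) = 18.2595
  k=2: S(2,0) = 40.4346; S(2,1) = 23.8000; S(2,2) = 14.0088
  k=3: S(3,0) = 52.7037; S(3,1) = 31.0217; S(3,2) = 18.2595; S(3,3) = 10.7476
Terminal payoffs V(N, i) = max(S_T - K, 0):
  V(3,0) = 31.093696; V(3,1) = 9.411657; V(3,2) = 0.000000; V(3,3) = 0.000000
Backward induction: V(k, i) = exp(-r*dt) * [p * V(k+1, i) + (1-p) * V(k+1, i+1)]; then take max(V_cont, immediate exercise) for American.
  V(2,0) = exp(-r*dt) * [p*31.093696 + (1-p)*9.411657] = 19.087697; exercise = 18.824589; V(2,0) = max -> 19.087697
  V(2,1) = exp(-r*dt) * [p*9.411657 + (1-p)*0.000000] = 4.249879; exercise = 2.190000; V(2,1) = max -> 4.249879
  V(2,2) = exp(-r*dt) * [p*0.000000 + (1-p)*0.000000] = 0.000000; exercise = 0.000000; V(2,2) = max -> 0.000000
  V(1,0) = exp(-r*dt) * [p*19.087697 + (1-p)*4.249879] = 10.898224; exercise = 9.411657; V(1,0) = max -> 10.898224
  V(1,1) = exp(-r*dt) * [p*4.249879 + (1-p)*0.000000] = 1.919053; exercise = 0.000000; V(1,1) = max -> 1.919053
  V(0,0) = exp(-r*dt) * [p*10.898224 + (1-p)*1.919053] = 5.950276; exercise = 2.190000; V(0,0) = max -> 5.950276


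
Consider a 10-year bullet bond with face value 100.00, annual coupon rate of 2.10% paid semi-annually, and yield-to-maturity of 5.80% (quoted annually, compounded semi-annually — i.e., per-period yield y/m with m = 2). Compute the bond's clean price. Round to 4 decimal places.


Coupon per period c = face * coupon_rate / m = 1.050000
Periods per year m = 2; per-period yield y/m = 0.029000
Number of cashflows N = 20
Cashflows (t years, CF_t, discount factor 1/(1+y/m)^(m*t), PV):
  t = 0.5000: CF_t = 1.050000, DF = 0.971817, PV = 1.020408
  t = 1.0000: CF_t = 1.050000, DF = 0.944429, PV = 0.991650
  t = 1.5000: CF_t = 1.050000, DF = 0.917812, PV = 0.963703
  t = 2.0000: CF_t = 1.050000, DF = 0.891946, PV = 0.936543
  t = 2.5000: CF_t = 1.050000, DF = 0.866808, PV = 0.910149
  t = 3.0000: CF_t = 1.050000, DF = 0.842379, PV = 0.884498
  t = 3.5000: CF_t = 1.050000, DF = 0.818639, PV = 0.859571
  t = 4.0000: CF_t = 1.050000, DF = 0.795567, PV = 0.835346
  t = 4.5000: CF_t = 1.050000, DF = 0.773146, PV = 0.811804
  t = 5.0000: CF_t = 1.050000, DF = 0.751357, PV = 0.788925
  t = 5.5000: CF_t = 1.050000, DF = 0.730182, PV = 0.766691
  t = 6.0000: CF_t = 1.050000, DF = 0.709603, PV = 0.745083
  t = 6.5000: CF_t = 1.050000, DF = 0.689605, PV = 0.724085
  t = 7.0000: CF_t = 1.050000, DF = 0.670170, PV = 0.703678
  t = 7.5000: CF_t = 1.050000, DF = 0.651282, PV = 0.683847
  t = 8.0000: CF_t = 1.050000, DF = 0.632928, PV = 0.664574
  t = 8.5000: CF_t = 1.050000, DF = 0.615090, PV = 0.645844
  t = 9.0000: CF_t = 1.050000, DF = 0.597755, PV = 0.627643
  t = 9.5000: CF_t = 1.050000, DF = 0.580909, PV = 0.609954
  t = 10.0000: CF_t = 101.050000, DF = 0.564537, PV = 57.046476
Price P = sum_t PV_t = 72.220472

Answer: Price = 72.2205
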